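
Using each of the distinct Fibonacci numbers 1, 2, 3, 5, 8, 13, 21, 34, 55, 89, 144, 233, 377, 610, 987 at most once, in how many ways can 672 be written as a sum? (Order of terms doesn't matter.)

9

672 = 610+55+5+2 = 610+34+21+5+2 = 377+233+55+5+2 = 610+34+13+8+5+2 = 377+233+34+21+5+2 = … (4 more), for 9 in all.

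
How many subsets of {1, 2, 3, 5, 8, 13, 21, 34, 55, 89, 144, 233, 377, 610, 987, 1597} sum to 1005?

Each representation comes from the Zeckendorf form by replacing some F_k with F_{k−1} + F_{k−2} where possible.
1005 = 987+13+5 = 987+13+3+2 = 610+377+13+5 = 987+8+5+3+2 = 610+377+13+3+2 = … (10 more), for 15 in all.

15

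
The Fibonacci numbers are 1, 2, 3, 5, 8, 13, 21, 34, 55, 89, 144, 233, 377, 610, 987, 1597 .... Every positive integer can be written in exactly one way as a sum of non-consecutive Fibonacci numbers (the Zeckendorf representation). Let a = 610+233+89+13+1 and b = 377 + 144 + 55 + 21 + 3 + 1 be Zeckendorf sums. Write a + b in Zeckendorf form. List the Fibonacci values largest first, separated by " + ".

The two numbers are 946 and 601, so their sum is 1547.
1547: greatest Fibonacci not exceeding it is 987, leaving 560
560: greatest Fibonacci not exceeding it is 377, leaving 183
183: greatest Fibonacci not exceeding it is 144, leaving 39
39: greatest Fibonacci not exceeding it is 34, leaving 5
5: greatest Fibonacci not exceeding it is 5, leaving 0

987 + 377 + 144 + 34 + 5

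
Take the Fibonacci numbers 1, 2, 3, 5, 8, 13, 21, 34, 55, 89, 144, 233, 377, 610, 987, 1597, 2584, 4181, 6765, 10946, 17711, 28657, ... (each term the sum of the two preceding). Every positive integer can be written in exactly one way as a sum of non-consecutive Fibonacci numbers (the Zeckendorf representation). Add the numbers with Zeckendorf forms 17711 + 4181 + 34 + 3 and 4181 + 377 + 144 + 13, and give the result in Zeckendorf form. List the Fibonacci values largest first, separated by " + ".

The two numbers are 21929 and 4715, so their sum is 26644.
26644: greatest Fibonacci not exceeding it is 17711, leaving 8933
8933: greatest Fibonacci not exceeding it is 6765, leaving 2168
2168: greatest Fibonacci not exceeding it is 1597, leaving 571
571: greatest Fibonacci not exceeding it is 377, leaving 194
194: greatest Fibonacci not exceeding it is 144, leaving 50
50: greatest Fibonacci not exceeding it is 34, leaving 16
16: greatest Fibonacci not exceeding it is 13, leaving 3
3: greatest Fibonacci not exceeding it is 3, leaving 0

17711 + 6765 + 1597 + 377 + 144 + 34 + 13 + 3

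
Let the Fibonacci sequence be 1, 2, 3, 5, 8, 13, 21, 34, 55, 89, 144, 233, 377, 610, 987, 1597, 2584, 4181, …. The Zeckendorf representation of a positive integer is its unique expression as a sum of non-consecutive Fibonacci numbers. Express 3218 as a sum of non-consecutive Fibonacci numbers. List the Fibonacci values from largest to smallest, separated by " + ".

subtract 2584 from 3218: 634 remains
subtract 610 from 634: 24 remains
subtract 21 from 24: 3 remains
subtract 3 from 3: 0 remains
So 3218 = 2584 + 610 + 21 + 3, with no two terms consecutive in the sequence.

2584 + 610 + 21 + 3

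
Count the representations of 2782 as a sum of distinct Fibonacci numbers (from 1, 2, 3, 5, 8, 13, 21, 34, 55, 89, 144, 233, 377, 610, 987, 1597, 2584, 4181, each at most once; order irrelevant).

7

Each representation comes from the Zeckendorf form by replacing some F_k with F_{k−1} + F_{k−2} where possible.
2782 = 2584+144+34+13+5+2 = 2584+89+55+34+13+5+2 = 1597+987+144+34+13+5+2 = 1597+987+89+55+34+13+5+2 = … (3 more), for 7 in all.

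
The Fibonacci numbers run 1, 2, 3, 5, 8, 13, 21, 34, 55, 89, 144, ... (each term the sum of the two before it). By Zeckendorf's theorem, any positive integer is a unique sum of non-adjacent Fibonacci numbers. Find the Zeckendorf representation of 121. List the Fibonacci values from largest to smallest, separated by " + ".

subtract 89 from 121: 32 remains
subtract 21 from 32: 11 remains
subtract 8 from 11: 3 remains
subtract 3 from 3: 0 remains
So 121 = 89 + 21 + 8 + 3, with no two terms consecutive in the sequence.

89 + 21 + 8 + 3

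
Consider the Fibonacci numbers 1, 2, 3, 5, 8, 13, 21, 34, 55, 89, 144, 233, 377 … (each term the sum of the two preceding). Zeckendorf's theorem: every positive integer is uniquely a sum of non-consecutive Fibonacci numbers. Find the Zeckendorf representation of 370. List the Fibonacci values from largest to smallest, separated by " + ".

233 + 89 + 34 + 13 + 1

Greedily peel off the largest Fibonacci term at each step:
370: greatest Fibonacci not exceeding it is 233, leaving 137
137: greatest Fibonacci not exceeding it is 89, leaving 48
48: greatest Fibonacci not exceeding it is 34, leaving 14
14: greatest Fibonacci not exceeding it is 13, leaving 1
1: greatest Fibonacci not exceeding it is 1, leaving 0
So 370 = 233 + 89 + 34 + 13 + 1, with no two terms consecutive in the sequence.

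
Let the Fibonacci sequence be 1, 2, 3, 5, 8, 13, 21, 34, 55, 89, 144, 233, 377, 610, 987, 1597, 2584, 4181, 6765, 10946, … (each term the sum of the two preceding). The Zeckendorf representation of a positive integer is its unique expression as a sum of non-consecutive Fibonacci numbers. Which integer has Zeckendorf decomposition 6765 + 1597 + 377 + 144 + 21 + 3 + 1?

8908

6765 + 1597 + 377 + 144 + 21 + 3 + 1 = 8908.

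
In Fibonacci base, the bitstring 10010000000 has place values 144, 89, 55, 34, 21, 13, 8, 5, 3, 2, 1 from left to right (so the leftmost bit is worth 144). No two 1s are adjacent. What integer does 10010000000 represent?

178

Summing the place values of the 1 bits: 144 + 34 = 178.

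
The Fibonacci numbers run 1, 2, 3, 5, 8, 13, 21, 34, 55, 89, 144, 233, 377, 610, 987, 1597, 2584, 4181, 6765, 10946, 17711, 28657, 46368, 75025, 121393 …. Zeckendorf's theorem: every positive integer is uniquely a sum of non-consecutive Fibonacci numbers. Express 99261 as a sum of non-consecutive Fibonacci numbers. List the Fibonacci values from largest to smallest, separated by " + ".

subtract 75025 from 99261: 24236 remains
subtract 17711 from 24236: 6525 remains
subtract 4181 from 6525: 2344 remains
subtract 1597 from 2344: 747 remains
subtract 610 from 747: 137 remains
subtract 89 from 137: 48 remains
subtract 34 from 48: 14 remains
subtract 13 from 14: 1 remains
subtract 1 from 1: 0 remains
So 99261 = 75025 + 17711 + 4181 + 1597 + 610 + 89 + 34 + 13 + 1, with no two terms consecutive in the sequence.

75025 + 17711 + 4181 + 1597 + 610 + 89 + 34 + 13 + 1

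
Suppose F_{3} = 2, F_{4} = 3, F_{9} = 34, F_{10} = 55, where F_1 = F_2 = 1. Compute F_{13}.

By the addition formula F_{m+n} = F_m F_{n+1} + F_{m−1} F_n with m=4, n=9: F_{13} = 3·55 + 2·34 = 165 + 68 = 233.

233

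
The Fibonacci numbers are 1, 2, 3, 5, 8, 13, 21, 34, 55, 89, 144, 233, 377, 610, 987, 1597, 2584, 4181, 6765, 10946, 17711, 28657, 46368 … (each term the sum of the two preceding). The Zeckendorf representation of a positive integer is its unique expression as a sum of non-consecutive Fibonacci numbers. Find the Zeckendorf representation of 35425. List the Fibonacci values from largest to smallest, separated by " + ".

35425 − 28657 = 6768
6768 − 6765 = 3
3 − 3 = 0
So 35425 = 28657 + 6765 + 3, with no two terms consecutive in the sequence.

28657 + 6765 + 3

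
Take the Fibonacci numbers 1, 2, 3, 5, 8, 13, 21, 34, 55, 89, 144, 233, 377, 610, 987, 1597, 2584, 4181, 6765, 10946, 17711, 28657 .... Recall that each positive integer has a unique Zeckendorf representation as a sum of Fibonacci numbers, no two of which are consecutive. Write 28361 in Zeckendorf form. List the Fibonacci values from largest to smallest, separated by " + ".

largest Fibonacci ≤ 28361 is 17711; 28361 − 17711 = 10650
largest Fibonacci ≤ 10650 is 6765; 10650 − 6765 = 3885
largest Fibonacci ≤ 3885 is 2584; 3885 − 2584 = 1301
largest Fibonacci ≤ 1301 is 987; 1301 − 987 = 314
largest Fibonacci ≤ 314 is 233; 314 − 233 = 81
largest Fibonacci ≤ 81 is 55; 81 − 55 = 26
largest Fibonacci ≤ 26 is 21; 26 − 21 = 5
largest Fibonacci ≤ 5 is 5; 5 − 5 = 0
So 28361 = 17711 + 6765 + 2584 + 987 + 233 + 55 + 21 + 5, with no two terms consecutive in the sequence.

17711 + 6765 + 2584 + 987 + 233 + 55 + 21 + 5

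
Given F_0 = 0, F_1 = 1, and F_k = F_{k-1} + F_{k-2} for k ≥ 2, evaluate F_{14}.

377

Iterating the recurrence up to F_{10} = 55 and F_{9} = 34:
F_{11} = F_{10} + F_{9} = 55 + 34 = 89
F_{12} = F_{11} + F_{10} = 89 + 55 = 144
F_{13} = F_{12} + F_{11} = 144 + 89 = 233
F_{14} = F_{13} + F_{12} = 233 + 144 = 377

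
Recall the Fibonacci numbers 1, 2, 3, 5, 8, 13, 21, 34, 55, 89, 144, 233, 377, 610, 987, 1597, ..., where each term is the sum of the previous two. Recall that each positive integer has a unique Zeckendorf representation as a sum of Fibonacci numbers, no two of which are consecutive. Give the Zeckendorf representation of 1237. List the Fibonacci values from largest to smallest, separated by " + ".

Greedy algorithm:
largest Fibonacci ≤ 1237 is 987; 1237 − 987 = 250
largest Fibonacci ≤ 250 is 233; 250 − 233 = 17
largest Fibonacci ≤ 17 is 13; 17 − 13 = 4
largest Fibonacci ≤ 4 is 3; 4 − 3 = 1
largest Fibonacci ≤ 1 is 1; 1 − 1 = 0
So 1237 = 987 + 233 + 13 + 3 + 1, with no two terms consecutive in the sequence.

987 + 233 + 13 + 3 + 1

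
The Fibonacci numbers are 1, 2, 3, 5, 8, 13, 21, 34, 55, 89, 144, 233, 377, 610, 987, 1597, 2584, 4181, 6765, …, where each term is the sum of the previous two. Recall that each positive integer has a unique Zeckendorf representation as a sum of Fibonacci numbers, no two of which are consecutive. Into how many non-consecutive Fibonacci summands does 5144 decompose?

Greedy algorithm:
largest Fibonacci ≤ 5144 is 4181; 5144 − 4181 = 963
largest Fibonacci ≤ 963 is 610; 963 − 610 = 353
largest Fibonacci ≤ 353 is 233; 353 − 233 = 120
largest Fibonacci ≤ 120 is 89; 120 − 89 = 31
largest Fibonacci ≤ 31 is 21; 31 − 21 = 10
largest Fibonacci ≤ 10 is 8; 10 − 8 = 2
largest Fibonacci ≤ 2 is 2; 2 − 2 = 0
5144 = 4181 + 610 + 233 + 89 + 21 + 8 + 2, which has 7 terms.

7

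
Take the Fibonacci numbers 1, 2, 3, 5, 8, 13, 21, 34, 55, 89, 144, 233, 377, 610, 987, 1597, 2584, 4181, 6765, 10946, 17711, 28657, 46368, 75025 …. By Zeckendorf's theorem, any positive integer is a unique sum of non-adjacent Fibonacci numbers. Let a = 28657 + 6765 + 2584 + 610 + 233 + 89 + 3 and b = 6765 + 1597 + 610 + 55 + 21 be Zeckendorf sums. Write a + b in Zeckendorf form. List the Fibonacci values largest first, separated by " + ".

The two numbers are 38941 and 9048, so their sum is 47989.
Greedily peel off the largest Fibonacci term at each step:
47989 − 46368 = 1621
1621 − 1597 = 24
24 − 21 = 3
3 − 3 = 0

46368 + 1597 + 21 + 3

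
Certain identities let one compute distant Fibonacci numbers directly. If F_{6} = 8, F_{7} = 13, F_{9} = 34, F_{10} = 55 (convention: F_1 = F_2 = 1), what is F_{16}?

By the addition formula F_{m+n} = F_m F_{n+1} + F_{m−1} F_n with m=7, n=9: F_{16} = 13·55 + 8·34 = 715 + 272 = 987.

987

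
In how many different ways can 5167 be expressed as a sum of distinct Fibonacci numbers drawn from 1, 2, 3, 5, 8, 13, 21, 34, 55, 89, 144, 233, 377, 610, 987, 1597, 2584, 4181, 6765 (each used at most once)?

5167 = 4181+610+233+89+34+13+5+2 = 2584+1597+610+233+89+34+13+5+2 — 2 representations.

2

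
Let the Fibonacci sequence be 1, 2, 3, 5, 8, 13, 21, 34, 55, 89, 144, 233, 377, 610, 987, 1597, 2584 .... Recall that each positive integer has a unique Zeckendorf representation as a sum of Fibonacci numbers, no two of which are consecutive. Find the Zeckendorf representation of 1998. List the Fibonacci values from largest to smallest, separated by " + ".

Repeatedly subtract the largest Fibonacci number that fits:
subtract 1597 from 1998: 401 remains
subtract 377 from 401: 24 remains
subtract 21 from 24: 3 remains
subtract 3 from 3: 0 remains
So 1998 = 1597 + 377 + 21 + 3, with no two terms consecutive in the sequence.

1597 + 377 + 21 + 3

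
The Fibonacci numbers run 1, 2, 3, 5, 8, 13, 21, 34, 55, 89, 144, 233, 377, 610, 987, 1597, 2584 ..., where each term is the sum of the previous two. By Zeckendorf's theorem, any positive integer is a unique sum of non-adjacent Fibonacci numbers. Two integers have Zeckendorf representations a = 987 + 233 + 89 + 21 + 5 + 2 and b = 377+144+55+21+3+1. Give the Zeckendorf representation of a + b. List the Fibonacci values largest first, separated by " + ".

The two numbers are 1337 and 601, so their sum is 1938.
take 1597 (≤ 1938); 1938 − 1597 = 341
take 233 (≤ 341); 341 − 233 = 108
take 89 (≤ 108); 108 − 89 = 19
take 13 (≤ 19); 19 − 13 = 6
take 5 (≤ 6); 6 − 5 = 1
take 1 (≤ 1); 1 − 1 = 0

1597 + 233 + 89 + 13 + 5 + 1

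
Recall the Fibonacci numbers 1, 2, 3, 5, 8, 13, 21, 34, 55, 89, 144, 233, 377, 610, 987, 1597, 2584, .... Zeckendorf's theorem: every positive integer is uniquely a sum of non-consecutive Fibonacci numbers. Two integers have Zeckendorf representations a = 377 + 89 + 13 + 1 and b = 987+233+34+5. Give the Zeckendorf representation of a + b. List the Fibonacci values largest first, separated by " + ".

The two numbers are 480 and 1259, so their sum is 1739.
subtract 1597 from 1739: 142 remains
subtract 89 from 142: 53 remains
subtract 34 from 53: 19 remains
subtract 13 from 19: 6 remains
subtract 5 from 6: 1 remains
subtract 1 from 1: 0 remains

1597 + 89 + 34 + 13 + 5 + 1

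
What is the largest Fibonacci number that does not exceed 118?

89 ≤ 118 < 144, so the largest Fibonacci number not exceeding 118 is 89.

89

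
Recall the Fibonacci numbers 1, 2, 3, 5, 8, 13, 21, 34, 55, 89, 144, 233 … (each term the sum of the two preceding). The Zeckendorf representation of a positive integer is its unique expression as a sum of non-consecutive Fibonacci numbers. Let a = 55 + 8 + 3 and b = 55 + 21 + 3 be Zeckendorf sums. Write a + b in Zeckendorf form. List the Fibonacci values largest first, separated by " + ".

The two numbers are 66 and 79, so their sum is 145.
Greedily peel off the largest Fibonacci term at each step:
145: greatest Fibonacci not exceeding it is 144, leaving 1
1: greatest Fibonacci not exceeding it is 1, leaving 0

144 + 1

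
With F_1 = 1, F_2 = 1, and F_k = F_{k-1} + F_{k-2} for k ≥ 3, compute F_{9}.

34

F_{2} = F_{1} + F_{0} = 1 + 0 = 1
F_{3} = F_{2} + F_{1} = 1 + 1 = 2
F_{4} = F_{3} + F_{2} = 2 + 1 = 3
F_{5} = F_{4} + F_{3} = 3 + 2 = 5
F_{6} = F_{5} + F_{4} = 5 + 3 = 8
F_{7} = F_{6} + F_{5} = 8 + 5 = 13
F_{8} = F_{7} + F_{6} = 13 + 8 = 21
F_{9} = F_{8} + F_{7} = 21 + 13 = 34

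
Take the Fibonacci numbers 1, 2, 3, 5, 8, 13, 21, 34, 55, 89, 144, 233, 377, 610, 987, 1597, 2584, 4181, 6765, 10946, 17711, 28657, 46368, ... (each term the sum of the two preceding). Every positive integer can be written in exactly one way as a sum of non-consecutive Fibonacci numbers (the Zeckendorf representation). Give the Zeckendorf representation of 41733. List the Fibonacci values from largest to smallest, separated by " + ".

41733: greatest Fibonacci not exceeding it is 28657, leaving 13076
13076: greatest Fibonacci not exceeding it is 10946, leaving 2130
2130: greatest Fibonacci not exceeding it is 1597, leaving 533
533: greatest Fibonacci not exceeding it is 377, leaving 156
156: greatest Fibonacci not exceeding it is 144, leaving 12
12: greatest Fibonacci not exceeding it is 8, leaving 4
4: greatest Fibonacci not exceeding it is 3, leaving 1
1: greatest Fibonacci not exceeding it is 1, leaving 0
So 41733 = 28657 + 10946 + 1597 + 377 + 144 + 8 + 3 + 1, with no two terms consecutive in the sequence.

28657 + 10946 + 1597 + 377 + 144 + 8 + 3 + 1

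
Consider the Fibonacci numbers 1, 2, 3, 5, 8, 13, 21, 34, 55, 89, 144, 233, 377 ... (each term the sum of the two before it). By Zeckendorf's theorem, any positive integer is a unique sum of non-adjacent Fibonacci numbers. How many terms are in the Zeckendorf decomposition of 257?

Greedy algorithm:
257: greatest Fibonacci not exceeding it is 233, leaving 24
24: greatest Fibonacci not exceeding it is 21, leaving 3
3: greatest Fibonacci not exceeding it is 3, leaving 0
257 = 233 + 21 + 3, which has 3 terms.

3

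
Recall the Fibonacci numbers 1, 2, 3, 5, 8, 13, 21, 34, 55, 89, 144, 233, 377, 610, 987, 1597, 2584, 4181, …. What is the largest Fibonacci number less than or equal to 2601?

2584

2584 ≤ 2601 < 4181, so the largest Fibonacci number not exceeding 2601 is 2584.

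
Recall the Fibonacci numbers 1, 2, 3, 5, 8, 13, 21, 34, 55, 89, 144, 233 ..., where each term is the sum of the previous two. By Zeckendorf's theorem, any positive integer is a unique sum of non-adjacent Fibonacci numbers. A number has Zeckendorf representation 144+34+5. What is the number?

144+34+5 = 183.

183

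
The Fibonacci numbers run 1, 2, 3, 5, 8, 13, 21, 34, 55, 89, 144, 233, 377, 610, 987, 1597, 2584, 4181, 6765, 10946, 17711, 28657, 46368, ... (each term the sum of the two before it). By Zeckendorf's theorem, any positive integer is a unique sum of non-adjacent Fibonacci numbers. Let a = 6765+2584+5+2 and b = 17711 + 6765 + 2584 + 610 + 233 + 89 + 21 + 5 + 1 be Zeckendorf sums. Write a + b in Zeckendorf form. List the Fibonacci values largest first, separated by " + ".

The two numbers are 9356 and 28019, so their sum is 37375.
Greedy algorithm:
37375 − 28657 = 8718
8718 − 6765 = 1953
1953 − 1597 = 356
356 − 233 = 123
123 − 89 = 34
34 − 34 = 0

28657 + 6765 + 1597 + 233 + 89 + 34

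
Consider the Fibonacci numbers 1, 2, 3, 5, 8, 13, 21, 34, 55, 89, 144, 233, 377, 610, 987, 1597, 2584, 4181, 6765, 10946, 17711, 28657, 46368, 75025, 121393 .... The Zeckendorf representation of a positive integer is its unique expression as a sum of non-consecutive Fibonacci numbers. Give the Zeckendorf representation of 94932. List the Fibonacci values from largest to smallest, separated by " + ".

Greedily peel off the largest Fibonacci term at each step:
subtract 75025 from 94932: 19907 remains
subtract 17711 from 19907: 2196 remains
subtract 1597 from 2196: 599 remains
subtract 377 from 599: 222 remains
subtract 144 from 222: 78 remains
subtract 55 from 78: 23 remains
subtract 21 from 23: 2 remains
subtract 2 from 2: 0 remains
So 94932 = 75025 + 17711 + 1597 + 377 + 144 + 55 + 21 + 2, with no two terms consecutive in the sequence.

75025 + 17711 + 1597 + 377 + 144 + 55 + 21 + 2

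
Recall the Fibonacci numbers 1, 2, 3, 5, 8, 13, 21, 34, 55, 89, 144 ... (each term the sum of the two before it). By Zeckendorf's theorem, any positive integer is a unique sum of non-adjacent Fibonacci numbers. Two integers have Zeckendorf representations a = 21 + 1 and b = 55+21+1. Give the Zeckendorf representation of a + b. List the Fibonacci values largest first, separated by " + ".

89 + 8 + 2

The two numbers are 22 and 77, so their sum is 99.
subtract 89 from 99: 10 remains
subtract 8 from 10: 2 remains
subtract 2 from 2: 0 remains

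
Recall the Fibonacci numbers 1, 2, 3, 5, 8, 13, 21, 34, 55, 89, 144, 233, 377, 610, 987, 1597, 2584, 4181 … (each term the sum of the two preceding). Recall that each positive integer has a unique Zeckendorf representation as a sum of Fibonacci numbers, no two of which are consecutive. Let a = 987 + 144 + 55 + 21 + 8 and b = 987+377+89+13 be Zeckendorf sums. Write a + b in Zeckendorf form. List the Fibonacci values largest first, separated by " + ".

The two numbers are 1215 and 1466, so their sum is 2681.
take 2584 (≤ 2681); 2681 − 2584 = 97
take 89 (≤ 97); 97 − 89 = 8
take 8 (≤ 8); 8 − 8 = 0

2584 + 89 + 8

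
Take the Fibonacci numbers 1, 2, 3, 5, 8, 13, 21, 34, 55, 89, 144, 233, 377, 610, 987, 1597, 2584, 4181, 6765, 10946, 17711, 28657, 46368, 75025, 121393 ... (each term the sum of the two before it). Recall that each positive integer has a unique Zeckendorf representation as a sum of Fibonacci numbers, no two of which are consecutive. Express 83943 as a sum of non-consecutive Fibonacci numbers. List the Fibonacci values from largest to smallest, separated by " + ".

75025 + 6765 + 1597 + 377 + 144 + 34 + 1

subtract 75025 from 83943: 8918 remains
subtract 6765 from 8918: 2153 remains
subtract 1597 from 2153: 556 remains
subtract 377 from 556: 179 remains
subtract 144 from 179: 35 remains
subtract 34 from 35: 1 remains
subtract 1 from 1: 0 remains
So 83943 = 75025 + 6765 + 1597 + 377 + 144 + 34 + 1, with no two terms consecutive in the sequence.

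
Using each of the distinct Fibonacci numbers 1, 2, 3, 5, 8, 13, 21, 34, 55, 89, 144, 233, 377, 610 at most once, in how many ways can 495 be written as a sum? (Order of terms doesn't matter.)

20

Each representation comes from the Zeckendorf form by replacing some F_k with F_{k−1} + F_{k−2} where possible.
495 = 377+89+21+8 = 377+89+21+5+3 = 377+55+34+21+8 = 233+144+89+21+8 = 377+89+21+5+2+1 = … (15 more), for 20 in all.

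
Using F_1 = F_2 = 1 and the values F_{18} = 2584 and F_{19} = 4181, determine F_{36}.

14930352

By the doubling identity F_{2k} = F_k(2F_{k+1} − F_k): F_{36} = 2584·(2·4181 − 2584) = 2584·5778 = 14930352.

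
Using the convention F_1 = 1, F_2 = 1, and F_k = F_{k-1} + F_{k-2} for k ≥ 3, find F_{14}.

Iterating the recurrence up to F_{7} = 13 and F_{6} = 8:
F_{8} = F_{7} + F_{6} = 13 + 8 = 21
F_{9} = F_{8} + F_{7} = 21 + 13 = 34
F_{10} = F_{9} + F_{8} = 34 + 21 = 55
F_{11} = F_{10} + F_{9} = 55 + 34 = 89
F_{12} = F_{11} + F_{10} = 89 + 55 = 144
F_{13} = F_{12} + F_{11} = 144 + 89 = 233
F_{14} = F_{13} + F_{12} = 233 + 144 = 377

377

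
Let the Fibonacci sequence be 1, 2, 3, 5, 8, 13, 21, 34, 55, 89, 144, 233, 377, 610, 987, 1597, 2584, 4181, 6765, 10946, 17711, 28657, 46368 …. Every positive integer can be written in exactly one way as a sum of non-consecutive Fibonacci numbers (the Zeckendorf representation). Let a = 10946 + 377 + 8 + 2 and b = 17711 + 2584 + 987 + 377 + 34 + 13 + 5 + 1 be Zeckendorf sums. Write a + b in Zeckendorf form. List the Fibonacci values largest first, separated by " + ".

The two numbers are 11333 and 21712, so their sum is 33045.
33045 − 28657 = 4388
4388 − 4181 = 207
207 − 144 = 63
63 − 55 = 8
8 − 8 = 0

28657 + 4181 + 144 + 55 + 8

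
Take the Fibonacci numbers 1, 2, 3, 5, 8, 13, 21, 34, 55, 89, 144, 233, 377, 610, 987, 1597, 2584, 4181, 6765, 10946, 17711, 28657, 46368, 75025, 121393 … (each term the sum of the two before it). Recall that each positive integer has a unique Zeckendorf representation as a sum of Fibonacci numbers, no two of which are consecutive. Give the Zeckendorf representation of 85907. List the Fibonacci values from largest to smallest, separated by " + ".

75025 + 6765 + 2584 + 987 + 377 + 144 + 21 + 3 + 1

largest Fibonacci ≤ 85907 is 75025; 85907 − 75025 = 10882
largest Fibonacci ≤ 10882 is 6765; 10882 − 6765 = 4117
largest Fibonacci ≤ 4117 is 2584; 4117 − 2584 = 1533
largest Fibonacci ≤ 1533 is 987; 1533 − 987 = 546
largest Fibonacci ≤ 546 is 377; 546 − 377 = 169
largest Fibonacci ≤ 169 is 144; 169 − 144 = 25
largest Fibonacci ≤ 25 is 21; 25 − 21 = 4
largest Fibonacci ≤ 4 is 3; 4 − 3 = 1
largest Fibonacci ≤ 1 is 1; 1 − 1 = 0
So 85907 = 75025 + 6765 + 2584 + 987 + 377 + 144 + 21 + 3 + 1, with no two terms consecutive in the sequence.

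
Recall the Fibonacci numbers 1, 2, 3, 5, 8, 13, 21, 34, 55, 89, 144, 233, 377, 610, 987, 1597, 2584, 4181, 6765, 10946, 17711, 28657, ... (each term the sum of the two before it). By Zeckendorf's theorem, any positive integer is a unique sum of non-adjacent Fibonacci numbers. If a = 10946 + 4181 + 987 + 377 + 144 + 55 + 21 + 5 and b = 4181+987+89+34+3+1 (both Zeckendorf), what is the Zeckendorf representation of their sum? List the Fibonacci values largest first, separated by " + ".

The two numbers are 16716 and 5295, so their sum is 22011.
Greedy algorithm:
22011 − 17711 = 4300
4300 − 4181 = 119
119 − 89 = 30
30 − 21 = 9
9 − 8 = 1
1 − 1 = 0

17711 + 4181 + 89 + 21 + 8 + 1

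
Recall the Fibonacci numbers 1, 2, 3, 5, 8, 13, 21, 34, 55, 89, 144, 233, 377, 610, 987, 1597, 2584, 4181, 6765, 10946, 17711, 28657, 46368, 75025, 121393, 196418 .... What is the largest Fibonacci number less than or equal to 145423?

121393 ≤ 145423 < 196418, so the largest Fibonacci number not exceeding 145423 is 121393.

121393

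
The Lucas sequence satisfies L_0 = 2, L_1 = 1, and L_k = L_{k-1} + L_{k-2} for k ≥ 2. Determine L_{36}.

33385282

Iterating the recurrence up to L_{30} = 1860498 and L_{29} = 1149851:
L_{31} = L_{30} + L_{29} = 1860498 + 1149851 = 3010349
L_{32} = L_{31} + L_{30} = 3010349 + 1860498 = 4870847
L_{33} = L_{32} + L_{31} = 4870847 + 3010349 = 7881196
L_{34} = L_{33} + L_{32} = 7881196 + 4870847 = 12752043
L_{35} = L_{34} + L_{33} = 12752043 + 7881196 = 20633239
L_{36} = L_{35} + L_{34} = 20633239 + 12752043 = 33385282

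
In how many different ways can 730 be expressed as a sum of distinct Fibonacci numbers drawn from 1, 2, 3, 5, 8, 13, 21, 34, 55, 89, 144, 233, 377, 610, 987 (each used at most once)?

15

Starting from the Zeckendorf form and repeatedly splitting a term F_k into F_{k−1} + F_{k−2} (when neither is already used) reaches every representation.
730 = 610+89+21+8+2 = 610+89+21+5+3+2 = 610+55+34+21+8+2 = … (12 more), for 15 in all.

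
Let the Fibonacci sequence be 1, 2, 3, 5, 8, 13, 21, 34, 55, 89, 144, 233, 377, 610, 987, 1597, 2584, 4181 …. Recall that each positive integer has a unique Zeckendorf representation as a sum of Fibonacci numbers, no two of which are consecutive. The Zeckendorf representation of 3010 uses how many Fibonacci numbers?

2584 ≤ 3010 < 4181, so take 2584; remainder 426
377 ≤ 426 < 610, so take 377; remainder 49
34 ≤ 49 < 55, so take 34; remainder 15
13 ≤ 15 < 21, so take 13; remainder 2
2 ≤ 2 < 3, so take 2; remainder 0
3010 = 2584 + 377 + 34 + 13 + 2, which has 5 terms.

5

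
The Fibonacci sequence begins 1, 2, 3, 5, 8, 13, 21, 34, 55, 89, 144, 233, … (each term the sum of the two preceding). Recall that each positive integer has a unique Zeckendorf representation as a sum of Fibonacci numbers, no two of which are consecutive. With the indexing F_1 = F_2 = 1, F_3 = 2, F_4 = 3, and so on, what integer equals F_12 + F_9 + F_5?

F_12 + F_9 + F_5 = 144 + 34 + 5 = 183.

183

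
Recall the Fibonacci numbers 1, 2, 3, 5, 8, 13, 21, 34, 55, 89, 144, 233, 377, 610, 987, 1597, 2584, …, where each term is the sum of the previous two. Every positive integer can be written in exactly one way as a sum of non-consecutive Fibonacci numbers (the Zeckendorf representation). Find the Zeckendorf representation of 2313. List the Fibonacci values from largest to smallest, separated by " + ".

subtract 1597 from 2313: 716 remains
subtract 610 from 716: 106 remains
subtract 89 from 106: 17 remains
subtract 13 from 17: 4 remains
subtract 3 from 4: 1 remains
subtract 1 from 1: 0 remains
So 2313 = 1597 + 610 + 89 + 13 + 3 + 1, with no two terms consecutive in the sequence.

1597 + 610 + 89 + 13 + 3 + 1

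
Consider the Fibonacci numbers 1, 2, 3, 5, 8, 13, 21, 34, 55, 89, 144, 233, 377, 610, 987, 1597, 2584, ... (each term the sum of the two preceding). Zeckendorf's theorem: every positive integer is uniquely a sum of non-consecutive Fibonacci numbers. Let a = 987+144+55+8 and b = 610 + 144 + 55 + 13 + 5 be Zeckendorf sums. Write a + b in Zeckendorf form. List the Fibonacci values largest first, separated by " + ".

The two numbers are 1194 and 827, so their sum is 2021.
2021: greatest Fibonacci not exceeding it is 1597, leaving 424
424: greatest Fibonacci not exceeding it is 377, leaving 47
47: greatest Fibonacci not exceeding it is 34, leaving 13
13: greatest Fibonacci not exceeding it is 13, leaving 0

1597 + 377 + 34 + 13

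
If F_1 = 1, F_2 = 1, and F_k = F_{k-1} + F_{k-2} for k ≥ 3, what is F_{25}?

75025

Iterating the recurrence up to F_{17} = 1597 and F_{16} = 987:
F_{18} = F_{17} + F_{16} = 1597 + 987 = 2584
F_{19} = F_{18} + F_{17} = 2584 + 1597 = 4181
F_{20} = F_{19} + F_{18} = 4181 + 2584 = 6765
F_{21} = F_{20} + F_{19} = 6765 + 4181 = 10946
F_{22} = F_{21} + F_{20} = 10946 + 6765 = 17711
F_{23} = F_{22} + F_{21} = 17711 + 10946 = 28657
F_{24} = F_{23} + F_{22} = 28657 + 17711 = 46368
F_{25} = F_{24} + F_{23} = 46368 + 28657 = 75025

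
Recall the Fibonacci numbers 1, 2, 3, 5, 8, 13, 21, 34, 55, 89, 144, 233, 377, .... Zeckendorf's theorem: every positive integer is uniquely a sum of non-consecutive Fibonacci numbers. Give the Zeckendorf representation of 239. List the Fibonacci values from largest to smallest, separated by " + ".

233 + 5 + 1

239: greatest Fibonacci not exceeding it is 233, leaving 6
6: greatest Fibonacci not exceeding it is 5, leaving 1
1: greatest Fibonacci not exceeding it is 1, leaving 0
So 239 = 233 + 5 + 1, with no two terms consecutive in the sequence.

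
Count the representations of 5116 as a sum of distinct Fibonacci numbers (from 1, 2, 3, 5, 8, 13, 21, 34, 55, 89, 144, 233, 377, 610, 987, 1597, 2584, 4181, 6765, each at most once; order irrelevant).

Each representation comes from the Zeckendorf form by replacing some F_k with F_{k−1} + F_{k−2} where possible.
5116 = 4181+610+233+89+3 = 4181+610+233+89+2+1 = 4181+610+233+55+34+3 = 4181+610+233+55+34+2+1 = … (42 more), for 46 in all.

46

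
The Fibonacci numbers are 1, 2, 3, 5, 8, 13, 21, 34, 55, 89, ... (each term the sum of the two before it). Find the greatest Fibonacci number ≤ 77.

55

55 ≤ 77 < 89, so the largest Fibonacci number not exceeding 77 is 55.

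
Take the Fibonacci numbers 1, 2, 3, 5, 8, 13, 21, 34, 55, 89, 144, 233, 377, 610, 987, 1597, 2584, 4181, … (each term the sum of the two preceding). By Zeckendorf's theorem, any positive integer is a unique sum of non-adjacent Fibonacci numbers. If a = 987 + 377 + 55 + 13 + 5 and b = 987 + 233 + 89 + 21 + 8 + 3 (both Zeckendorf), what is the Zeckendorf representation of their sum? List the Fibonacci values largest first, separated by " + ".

The two numbers are 1437 and 1341, so their sum is 2778.
largest Fibonacci ≤ 2778 is 2584; 2778 − 2584 = 194
largest Fibonacci ≤ 194 is 144; 194 − 144 = 50
largest Fibonacci ≤ 50 is 34; 50 − 34 = 16
largest Fibonacci ≤ 16 is 13; 16 − 13 = 3
largest Fibonacci ≤ 3 is 3; 3 − 3 = 0

2584 + 144 + 34 + 13 + 3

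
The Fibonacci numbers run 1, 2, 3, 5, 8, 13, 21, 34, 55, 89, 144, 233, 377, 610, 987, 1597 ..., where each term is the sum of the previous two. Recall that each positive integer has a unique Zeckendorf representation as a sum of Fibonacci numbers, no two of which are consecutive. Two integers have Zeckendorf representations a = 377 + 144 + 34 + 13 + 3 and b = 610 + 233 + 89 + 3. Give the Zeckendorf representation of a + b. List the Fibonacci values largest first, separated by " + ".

The two numbers are 571 and 935, so their sum is 1506.
Greedily peel off the largest Fibonacci term at each step:
1506 − 987 = 519
519 − 377 = 142
142 − 89 = 53
53 − 34 = 19
19 − 13 = 6
6 − 5 = 1
1 − 1 = 0

987 + 377 + 89 + 34 + 13 + 5 + 1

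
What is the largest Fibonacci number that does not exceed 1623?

1597 ≤ 1623 < 2584, so the largest Fibonacci number not exceeding 1623 is 1597.

1597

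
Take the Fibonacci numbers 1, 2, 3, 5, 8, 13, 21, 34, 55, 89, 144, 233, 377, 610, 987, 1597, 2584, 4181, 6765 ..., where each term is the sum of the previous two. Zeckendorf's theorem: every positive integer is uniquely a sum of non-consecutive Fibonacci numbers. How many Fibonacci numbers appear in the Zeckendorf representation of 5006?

6

Repeatedly subtract the largest Fibonacci number that fits:
largest Fibonacci ≤ 5006 is 4181; 5006 − 4181 = 825
largest Fibonacci ≤ 825 is 610; 825 − 610 = 215
largest Fibonacci ≤ 215 is 144; 215 − 144 = 71
largest Fibonacci ≤ 71 is 55; 71 − 55 = 16
largest Fibonacci ≤ 16 is 13; 16 − 13 = 3
largest Fibonacci ≤ 3 is 3; 3 − 3 = 0
5006 = 4181 + 610 + 144 + 55 + 13 + 3, which has 6 terms.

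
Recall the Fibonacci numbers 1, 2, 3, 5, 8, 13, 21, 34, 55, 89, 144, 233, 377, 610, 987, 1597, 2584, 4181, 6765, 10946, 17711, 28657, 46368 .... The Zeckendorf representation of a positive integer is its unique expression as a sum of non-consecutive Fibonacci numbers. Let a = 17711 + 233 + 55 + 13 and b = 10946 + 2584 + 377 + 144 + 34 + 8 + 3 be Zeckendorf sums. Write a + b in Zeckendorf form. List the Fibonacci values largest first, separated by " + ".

28657 + 2584 + 610 + 233 + 21 + 3

The two numbers are 18012 and 14096, so their sum is 32108.
largest Fibonacci ≤ 32108 is 28657; 32108 − 28657 = 3451
largest Fibonacci ≤ 3451 is 2584; 3451 − 2584 = 867
largest Fibonacci ≤ 867 is 610; 867 − 610 = 257
largest Fibonacci ≤ 257 is 233; 257 − 233 = 24
largest Fibonacci ≤ 24 is 21; 24 − 21 = 3
largest Fibonacci ≤ 3 is 3; 3 − 3 = 0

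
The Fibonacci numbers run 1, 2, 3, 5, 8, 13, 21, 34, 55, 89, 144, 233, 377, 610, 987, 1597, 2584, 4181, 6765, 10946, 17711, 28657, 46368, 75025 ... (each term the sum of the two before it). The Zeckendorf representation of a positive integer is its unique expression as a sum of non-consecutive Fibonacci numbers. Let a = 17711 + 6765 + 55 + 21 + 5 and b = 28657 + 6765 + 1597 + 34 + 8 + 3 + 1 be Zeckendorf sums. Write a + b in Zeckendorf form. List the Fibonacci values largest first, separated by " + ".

The two numbers are 24557 and 37065, so their sum is 61622.
Repeatedly subtract the largest Fibonacci number that fits:
46368 ≤ 61622 < 75025, so take 46368; remainder 15254
10946 ≤ 15254 < 17711, so take 10946; remainder 4308
4181 ≤ 4308 < 6765, so take 4181; remainder 127
89 ≤ 127 < 144, so take 89; remainder 38
34 ≤ 38 < 55, so take 34; remainder 4
3 ≤ 4 < 5, so take 3; remainder 1
1 ≤ 1 < 2, so take 1; remainder 0

46368 + 10946 + 4181 + 89 + 34 + 3 + 1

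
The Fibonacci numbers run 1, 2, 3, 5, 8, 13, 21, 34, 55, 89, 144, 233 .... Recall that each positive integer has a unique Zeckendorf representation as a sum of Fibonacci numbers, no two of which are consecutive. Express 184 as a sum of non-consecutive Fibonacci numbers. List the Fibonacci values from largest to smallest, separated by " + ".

take 144 (≤ 184); 184 − 144 = 40
take 34 (≤ 40); 40 − 34 = 6
take 5 (≤ 6); 6 − 5 = 1
take 1 (≤ 1); 1 − 1 = 0
So 184 = 144 + 34 + 5 + 1, with no two terms consecutive in the sequence.

144 + 34 + 5 + 1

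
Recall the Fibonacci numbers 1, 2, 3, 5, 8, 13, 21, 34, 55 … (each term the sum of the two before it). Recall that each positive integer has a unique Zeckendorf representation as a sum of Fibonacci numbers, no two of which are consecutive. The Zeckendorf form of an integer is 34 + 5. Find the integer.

34 + 5 = 39.

39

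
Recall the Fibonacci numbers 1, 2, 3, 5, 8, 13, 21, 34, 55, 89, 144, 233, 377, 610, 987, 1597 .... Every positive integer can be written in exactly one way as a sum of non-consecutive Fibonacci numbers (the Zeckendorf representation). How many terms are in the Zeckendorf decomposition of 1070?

5

Greedily peel off the largest Fibonacci term at each step:
1070: greatest Fibonacci not exceeding it is 987, leaving 83
83: greatest Fibonacci not exceeding it is 55, leaving 28
28: greatest Fibonacci not exceeding it is 21, leaving 7
7: greatest Fibonacci not exceeding it is 5, leaving 2
2: greatest Fibonacci not exceeding it is 2, leaving 0
1070 = 987 + 55 + 21 + 5 + 2, which has 5 terms.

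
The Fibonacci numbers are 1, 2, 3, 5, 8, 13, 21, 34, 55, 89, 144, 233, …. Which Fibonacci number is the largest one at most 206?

144

144 ≤ 206 < 233, so the largest Fibonacci number not exceeding 206 is 144.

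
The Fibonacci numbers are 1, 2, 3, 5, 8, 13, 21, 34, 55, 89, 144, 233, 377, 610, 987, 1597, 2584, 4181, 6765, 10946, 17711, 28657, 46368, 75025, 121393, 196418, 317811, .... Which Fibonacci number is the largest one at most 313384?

196418

196418 ≤ 313384 < 317811, so the largest Fibonacci number not exceeding 313384 is 196418.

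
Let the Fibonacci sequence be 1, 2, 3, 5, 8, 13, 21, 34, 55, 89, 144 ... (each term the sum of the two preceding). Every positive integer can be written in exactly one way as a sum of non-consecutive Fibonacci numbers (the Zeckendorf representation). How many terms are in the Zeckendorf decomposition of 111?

Greedy algorithm:
111: greatest Fibonacci not exceeding it is 89, leaving 22
22: greatest Fibonacci not exceeding it is 21, leaving 1
1: greatest Fibonacci not exceeding it is 1, leaving 0
111 = 89 + 21 + 1, which has 3 terms.

3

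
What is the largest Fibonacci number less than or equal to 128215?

121393

121393 ≤ 128215 < 196418, so the largest Fibonacci number not exceeding 128215 is 121393.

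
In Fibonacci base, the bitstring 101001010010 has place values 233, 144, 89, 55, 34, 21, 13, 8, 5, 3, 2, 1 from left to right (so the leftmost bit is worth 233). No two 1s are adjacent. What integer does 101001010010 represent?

353

Summing the place values of the 1 bits: 233 + 89 + 21 + 8 + 2 = 353.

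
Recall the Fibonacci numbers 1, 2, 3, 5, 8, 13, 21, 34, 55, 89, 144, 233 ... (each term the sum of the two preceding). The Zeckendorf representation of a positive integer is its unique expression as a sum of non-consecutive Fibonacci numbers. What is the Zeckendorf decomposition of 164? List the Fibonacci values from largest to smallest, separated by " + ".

144 + 13 + 5 + 2

164 − 144 = 20
20 − 13 = 7
7 − 5 = 2
2 − 2 = 0
So 164 = 144 + 13 + 5 + 2, with no two terms consecutive in the sequence.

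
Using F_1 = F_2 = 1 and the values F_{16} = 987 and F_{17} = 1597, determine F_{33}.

3524578

By F_{2k+1} = F_k² + F_{k+1}²: F_{33} = 987² + 1597² = 974169 + 2550409 = 3524578.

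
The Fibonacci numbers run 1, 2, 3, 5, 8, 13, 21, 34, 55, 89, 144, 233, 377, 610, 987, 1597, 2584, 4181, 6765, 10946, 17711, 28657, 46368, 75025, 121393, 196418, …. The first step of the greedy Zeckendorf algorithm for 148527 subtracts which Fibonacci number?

121393 ≤ 148527 < 196418, so the largest Fibonacci number not exceeding 148527 is 121393.

121393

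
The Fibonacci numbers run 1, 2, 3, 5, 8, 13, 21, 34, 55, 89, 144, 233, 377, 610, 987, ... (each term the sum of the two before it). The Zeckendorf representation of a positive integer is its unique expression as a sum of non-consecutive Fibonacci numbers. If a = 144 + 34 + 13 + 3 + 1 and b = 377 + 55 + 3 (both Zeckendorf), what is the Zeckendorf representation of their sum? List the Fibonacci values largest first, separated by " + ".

610 + 13 + 5 + 2

The two numbers are 195 and 435, so their sum is 630.
630 − 610 = 20
20 − 13 = 7
7 − 5 = 2
2 − 2 = 0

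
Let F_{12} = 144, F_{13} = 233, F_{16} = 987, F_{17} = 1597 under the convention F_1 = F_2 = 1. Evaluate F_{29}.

514229

By the addition formula F_{m+n} = F_m F_{n+1} + F_{m−1} F_n with m=13, n=16: F_{29} = 233·1597 + 144·987 = 372101 + 142128 = 514229.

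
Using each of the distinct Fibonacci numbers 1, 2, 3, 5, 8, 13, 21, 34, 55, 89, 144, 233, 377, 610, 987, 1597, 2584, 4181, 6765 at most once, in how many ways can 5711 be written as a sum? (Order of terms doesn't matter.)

36

Starting from the Zeckendorf form and repeatedly splitting a term F_k into F_{k−1} + F_{k−2} (when neither is already used) reaches every representation.
5711 = 4181+987+377+144+21+1 = 4181+987+377+144+13+8+1 = 4181+987+377+89+55+21+1 = 4181+987+377+144+13+5+3+1 = … (32 more), for 36 in all.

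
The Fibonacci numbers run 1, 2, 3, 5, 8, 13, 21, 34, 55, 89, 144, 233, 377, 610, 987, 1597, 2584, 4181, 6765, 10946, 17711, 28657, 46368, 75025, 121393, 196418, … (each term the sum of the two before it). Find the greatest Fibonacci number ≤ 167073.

121393 ≤ 167073 < 196418, so the largest Fibonacci number not exceeding 167073 is 121393.

121393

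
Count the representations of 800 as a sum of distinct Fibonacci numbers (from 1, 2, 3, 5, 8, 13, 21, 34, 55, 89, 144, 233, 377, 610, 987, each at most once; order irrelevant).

800 = 610+144+34+8+3+1 = 610+144+21+13+8+3+1 = 610+89+55+34+8+3+1 = 377+233+144+34+8+3+1 = 610+89+55+21+13+8+3+1 = … (3 more), for 8 in all.

8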